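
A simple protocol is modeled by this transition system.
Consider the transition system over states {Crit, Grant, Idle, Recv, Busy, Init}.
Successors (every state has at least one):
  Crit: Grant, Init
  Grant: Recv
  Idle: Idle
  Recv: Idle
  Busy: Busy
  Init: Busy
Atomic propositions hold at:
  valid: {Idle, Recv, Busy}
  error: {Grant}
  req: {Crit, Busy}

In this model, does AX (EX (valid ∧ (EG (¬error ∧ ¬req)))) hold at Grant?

Yes

Sat(¬error) = {Crit, Idle, Recv, Busy, Init}
Sat(¬req) = {Grant, Idle, Recv, Init}
Sat(¬error ∧ ¬req) = {Idle, Recv, Init}
EG (¬error ∧ ¬req): greatest fixpoint, start Z0 = {Idle, Recv, Init}, keep only states in Sat with some successor in Z. Z1 = {Idle, Recv}; fixed.
Sat(EG (¬error ∧ ¬req)) = {Idle, Recv}
Sat(valid ∧ (EG (¬error ∧ ¬req))) = {Idle, Recv}
Sat(EX (valid ∧ (EG (¬error ∧ ¬req)))) = {s : some successor in {Idle, Recv}} = {Grant, Idle, Recv}
Sat(AX (EX (valid ∧ (EG (¬error ∧ ¬req))))) = {s : every successor in {Grant, Idle, Recv}} = {Grant, Idle, Recv}
Grant ∈ Sat(AX (EX (valid ∧ (EG (¬error ∧ ¬req))))) = {Grant, Idle, Recv}, so the formula holds at Grant.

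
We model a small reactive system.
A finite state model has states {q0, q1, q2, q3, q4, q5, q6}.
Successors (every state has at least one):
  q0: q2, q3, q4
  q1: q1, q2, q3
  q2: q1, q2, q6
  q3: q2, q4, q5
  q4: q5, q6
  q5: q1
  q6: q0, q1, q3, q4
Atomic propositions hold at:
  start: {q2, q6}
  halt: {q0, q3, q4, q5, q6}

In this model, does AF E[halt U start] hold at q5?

E[halt U start]: least fixpoint, start Z0 = Sat(start) = {q2, q6}, add states in Sat(halt) with some successor in Z. Z1 = {q0, q2, q3, q4, q6}; fixed.
Sat(E[halt U start]) = {q0, q2, q3, q4, q6}
AF E[halt U start]: least fixpoint, start Z0 = {q0, q2, q3, q4, q6}, add states with every successor in Z. Already a fixed point.
Sat(AF E[halt U start]) = {q0, q2, q3, q4, q6}
q5 ∉ Sat(AF E[halt U start]) = {q0, q2, q3, q4, q6}, so the formula does not hold at q5.

No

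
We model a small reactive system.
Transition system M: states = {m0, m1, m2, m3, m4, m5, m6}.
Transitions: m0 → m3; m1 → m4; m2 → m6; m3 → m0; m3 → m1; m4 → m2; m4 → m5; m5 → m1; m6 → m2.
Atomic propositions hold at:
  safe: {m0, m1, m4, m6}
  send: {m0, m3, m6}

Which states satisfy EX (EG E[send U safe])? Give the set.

{m0, m3}

E[send U safe]: least fixpoint, start Z0 = Sat(safe) = {m0, m1, m4, m6}, add states in Sat(send) with some successor in Z. Z1 = {m0, m1, m3, m4, m6}; fixed.
Sat(E[send U safe]) = {m0, m1, m3, m4, m6}
EG E[send U safe]: greatest fixpoint, start Z0 = {m0, m1, m3, m4, m6}, keep only states in Sat with some successor in Z. Z1 = {m0, m1, m3}; Z2 = {m0, m3}; fixed.
Sat(EG E[send U safe]) = {m0, m3}
Sat(EX (EG E[send U safe])) = {s : some successor in {m0, m3}} = {m0, m3}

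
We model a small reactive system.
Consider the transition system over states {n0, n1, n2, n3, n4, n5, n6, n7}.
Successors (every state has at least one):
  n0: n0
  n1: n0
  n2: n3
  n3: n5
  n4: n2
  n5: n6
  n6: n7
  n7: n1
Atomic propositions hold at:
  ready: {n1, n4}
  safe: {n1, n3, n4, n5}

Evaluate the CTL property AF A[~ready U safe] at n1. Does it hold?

Sat(~ready) = {n0, n2, n3, n5, n6, n7}
A[~ready U safe]: least fixpoint, start Z0 = Sat(safe) = {n1, n3, n4, n5}, add states in Sat(~ready) with every successor in Z. Z1 = {n1, n2, n3, n4, n5, n7}; Z2 = {n1, n2, n3, n4, n5, n6, n7}; fixed.
Sat(A[~ready U safe]) = {n1, n2, n3, n4, n5, n6, n7}
AF A[~ready U safe]: least fixpoint, start Z0 = {n1, n2, n3, n4, n5, n6, n7}, add states with every successor in Z. Already a fixed point.
Sat(AF A[~ready U safe]) = {n1, n2, n3, n4, n5, n6, n7}
n1 ∈ Sat(AF A[~ready U safe]) = {n1, n2, n3, n4, n5, n6, n7}, so the formula holds at n1.

Yes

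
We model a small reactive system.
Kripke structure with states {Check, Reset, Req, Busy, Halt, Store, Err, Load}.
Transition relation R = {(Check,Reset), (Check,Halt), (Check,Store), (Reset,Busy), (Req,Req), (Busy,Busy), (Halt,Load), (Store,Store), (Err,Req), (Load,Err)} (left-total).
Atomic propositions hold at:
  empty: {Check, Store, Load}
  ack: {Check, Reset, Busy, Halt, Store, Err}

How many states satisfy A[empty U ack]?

7

A[empty U ack]: least fixpoint, start Z0 = Sat(ack) = {Check, Reset, Busy, Halt, Store, Err}, add states in Sat(empty) with every successor in Z. Z1 = {Check, Reset, Busy, Halt, Store, Err, Load}; fixed.
Sat(A[empty U ack]) = {Check, Reset, Busy, Halt, Store, Err, Load}
|Sat(A[empty U ack])| = |{Check, Reset, Busy, Halt, Store, Err, Load}| = 7.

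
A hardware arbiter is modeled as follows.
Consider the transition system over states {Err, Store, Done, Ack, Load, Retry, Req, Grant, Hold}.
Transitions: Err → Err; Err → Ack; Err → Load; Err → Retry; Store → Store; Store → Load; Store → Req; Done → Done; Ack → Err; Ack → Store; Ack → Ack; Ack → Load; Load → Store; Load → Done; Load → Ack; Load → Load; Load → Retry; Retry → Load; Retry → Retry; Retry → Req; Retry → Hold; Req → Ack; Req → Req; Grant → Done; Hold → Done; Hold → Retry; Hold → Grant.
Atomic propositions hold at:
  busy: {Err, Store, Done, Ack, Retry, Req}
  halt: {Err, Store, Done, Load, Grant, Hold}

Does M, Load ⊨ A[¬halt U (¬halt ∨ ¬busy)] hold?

Yes

Sat(¬halt) = {Ack, Retry, Req}
Sat(¬busy) = {Load, Grant, Hold}
Sat(¬halt ∨ ¬busy) = {Ack, Load, Retry, Req, Grant, Hold}
A[¬halt U (¬halt ∨ ¬busy)]: least fixpoint, start Z0 = Sat((¬halt ∨ ¬busy)) = {Ack, Load, Retry, Req, Grant, Hold}, add states in Sat(¬halt) with every successor in Z. Already a fixed point.
Sat(A[¬halt U (¬halt ∨ ¬busy)]) = {Ack, Load, Retry, Req, Grant, Hold}
Load ∈ Sat(A[¬halt U (¬halt ∨ ¬busy)]) = {Ack, Load, Retry, Req, Grant, Hold}, so the formula holds at Load.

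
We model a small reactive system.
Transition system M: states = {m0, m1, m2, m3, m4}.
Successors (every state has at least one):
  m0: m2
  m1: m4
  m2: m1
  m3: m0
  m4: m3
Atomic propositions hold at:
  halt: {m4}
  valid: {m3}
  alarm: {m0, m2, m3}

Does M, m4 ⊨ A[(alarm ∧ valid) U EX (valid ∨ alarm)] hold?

Yes

Sat(alarm ∧ valid) = {m3}
Sat(valid ∨ alarm) = {m0, m2, m3}
Sat(EX (valid ∨ alarm)) = {s : some successor in {m0, m2, m3}} = {m0, m3, m4}
A[(alarm ∧ valid) U EX (valid ∨ alarm)]: least fixpoint, start Z0 = Sat(EX (valid ∨ alarm)) = {m0, m3, m4}, add states in Sat(alarm ∧ valid) with every successor in Z. Already a fixed point.
Sat(A[(alarm ∧ valid) U EX (valid ∨ alarm)]) = {m0, m3, m4}
m4 ∈ Sat(A[(alarm ∧ valid) U EX (valid ∨ alarm)]) = {m0, m3, m4}, so the formula holds at m4.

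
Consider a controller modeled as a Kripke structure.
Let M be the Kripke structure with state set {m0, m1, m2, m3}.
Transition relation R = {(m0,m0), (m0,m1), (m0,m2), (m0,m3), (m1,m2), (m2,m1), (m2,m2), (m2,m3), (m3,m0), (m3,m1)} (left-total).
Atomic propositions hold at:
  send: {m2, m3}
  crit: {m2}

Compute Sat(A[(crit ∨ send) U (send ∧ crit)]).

{m2}

Sat(crit ∨ send) = {m2, m3}
Sat(send ∧ crit) = {m2}
A[(crit ∨ send) U (send ∧ crit)]: least fixpoint, start Z0 = Sat((send ∧ crit)) = {m2}, add states in Sat(crit ∨ send) with every successor in Z. Already a fixed point.
Sat(A[(crit ∨ send) U (send ∧ crit)]) = {m2}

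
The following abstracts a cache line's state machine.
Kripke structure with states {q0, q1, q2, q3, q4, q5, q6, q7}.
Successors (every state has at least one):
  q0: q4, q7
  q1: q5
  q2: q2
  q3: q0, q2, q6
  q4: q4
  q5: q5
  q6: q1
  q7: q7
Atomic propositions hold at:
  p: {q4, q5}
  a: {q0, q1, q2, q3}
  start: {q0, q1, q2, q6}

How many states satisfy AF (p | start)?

7

Sat(p | start) = {q0, q1, q2, q4, q5, q6}
AF (p | start): least fixpoint, start Z0 = {q0, q1, q2, q4, q5, q6}, add states with every successor in Z. Z1 = {q0, q1, q2, q3, q4, q5, q6}; fixed.
Sat(AF (p | start)) = {q0, q1, q2, q3, q4, q5, q6}
|Sat(AF (p | start))| = |{q0, q1, q2, q3, q4, q5, q6}| = 7.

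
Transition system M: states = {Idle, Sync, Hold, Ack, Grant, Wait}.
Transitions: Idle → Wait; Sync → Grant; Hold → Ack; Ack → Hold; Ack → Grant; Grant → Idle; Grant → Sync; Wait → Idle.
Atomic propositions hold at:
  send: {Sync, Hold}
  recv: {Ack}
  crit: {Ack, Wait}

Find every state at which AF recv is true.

AF recv: least fixpoint, start Z0 = {Ack}, add states with every successor in Z. Z1 = {Hold, Ack}; fixed.
Sat(AF recv) = {Hold, Ack}

{Hold, Ack}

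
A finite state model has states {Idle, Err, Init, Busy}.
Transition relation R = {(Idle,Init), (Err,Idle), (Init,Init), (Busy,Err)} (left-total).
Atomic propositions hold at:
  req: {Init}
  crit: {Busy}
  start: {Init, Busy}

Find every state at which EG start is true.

{Init}

EG start: greatest fixpoint, start Z0 = {Init, Busy}, keep only states in Sat with some successor in Z. Z1 = {Init}; fixed.
Sat(EG start) = {Init}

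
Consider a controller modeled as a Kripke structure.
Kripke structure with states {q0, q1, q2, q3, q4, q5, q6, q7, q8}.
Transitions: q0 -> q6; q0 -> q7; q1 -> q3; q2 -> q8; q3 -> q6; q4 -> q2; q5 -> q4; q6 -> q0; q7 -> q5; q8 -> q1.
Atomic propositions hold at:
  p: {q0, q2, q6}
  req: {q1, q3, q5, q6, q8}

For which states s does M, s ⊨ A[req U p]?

A[req U p]: least fixpoint, start Z0 = Sat(p) = {q0, q2, q6}, add states in Sat(req) with every successor in Z. Z1 = {q0, q2, q3, q6}; Z2 = {q0, q1, q2, q3, q6}; Z3 = {q0, q1, q2, q3, q6, q8}; fixed.
Sat(A[req U p]) = {q0, q1, q2, q3, q6, q8}

{q0, q1, q2, q3, q6, q8}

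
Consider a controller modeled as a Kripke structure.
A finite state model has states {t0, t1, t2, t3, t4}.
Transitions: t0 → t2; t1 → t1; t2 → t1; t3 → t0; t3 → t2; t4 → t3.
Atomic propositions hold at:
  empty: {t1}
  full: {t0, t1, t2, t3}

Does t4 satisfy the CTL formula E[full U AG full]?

No

AG full: greatest fixpoint, start Z0 = {t0, t1, t2, t3}, keep only states in Sat with every successor in Z. Already a fixed point.
Sat(AG full) = {t0, t1, t2, t3}
E[full U AG full]: least fixpoint, start Z0 = Sat(AG full) = {t0, t1, t2, t3}, add states in Sat(full) with some successor in Z. Already a fixed point.
Sat(E[full U AG full]) = {t0, t1, t2, t3}
t4 ∉ Sat(E[full U AG full]) = {t0, t1, t2, t3}, so the formula does not hold at t4.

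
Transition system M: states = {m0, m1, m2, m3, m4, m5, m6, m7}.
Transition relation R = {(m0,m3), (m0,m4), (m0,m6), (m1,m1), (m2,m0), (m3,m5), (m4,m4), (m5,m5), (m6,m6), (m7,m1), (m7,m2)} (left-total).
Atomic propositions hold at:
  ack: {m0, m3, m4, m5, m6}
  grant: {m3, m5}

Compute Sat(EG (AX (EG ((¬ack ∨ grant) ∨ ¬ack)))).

{m1, m3, m5}

Sat(¬ack) = {m1, m2, m7}
Sat(¬ack ∨ grant) = {m1, m2, m3, m5, m7}
Sat((¬ack ∨ grant) ∨ ¬ack) = {m1, m2, m3, m5, m7}
EG ((¬ack ∨ grant) ∨ ¬ack): greatest fixpoint, start Z0 = {m1, m2, m3, m5, m7}, keep only states in Sat with some successor in Z. Z1 = {m1, m3, m5, m7}; fixed.
Sat(EG ((¬ack ∨ grant) ∨ ¬ack)) = {m1, m3, m5, m7}
Sat(AX (EG ((¬ack ∨ grant) ∨ ¬ack))) = {s : every successor in {m1, m3, m5, m7}} = {m1, m3, m5}
EG (AX (EG ((¬ack ∨ grant) ∨ ¬ack))): greatest fixpoint, start Z0 = {m1, m3, m5}, keep only states in Sat with some successor in Z. Already a fixed point.
Sat(EG (AX (EG ((¬ack ∨ grant) ∨ ¬ack)))) = {m1, m3, m5}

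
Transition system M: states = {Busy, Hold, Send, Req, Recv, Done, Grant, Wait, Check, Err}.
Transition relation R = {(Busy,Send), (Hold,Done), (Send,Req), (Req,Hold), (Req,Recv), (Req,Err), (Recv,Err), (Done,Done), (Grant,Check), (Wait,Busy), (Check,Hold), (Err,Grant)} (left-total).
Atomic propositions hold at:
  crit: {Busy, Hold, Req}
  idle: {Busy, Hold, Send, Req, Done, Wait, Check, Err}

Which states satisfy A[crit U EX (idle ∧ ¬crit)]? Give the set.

{Busy, Hold, Req, Recv, Done, Grant}

Sat(¬crit) = {Send, Recv, Done, Grant, Wait, Check, Err}
Sat(idle ∧ ¬crit) = {Send, Done, Wait, Check, Err}
Sat(EX (idle ∧ ¬crit)) = {s : some successor in {Send, Done, Wait, Check, Err}} = {Busy, Hold, Req, Recv, Done, Grant}
A[crit U EX (idle ∧ ¬crit)]: least fixpoint, start Z0 = Sat(EX (idle ∧ ¬crit)) = {Busy, Hold, Req, Recv, Done, Grant}, add states in Sat(crit) with every successor in Z. Already a fixed point.
Sat(A[crit U EX (idle ∧ ¬crit)]) = {Busy, Hold, Req, Recv, Done, Grant}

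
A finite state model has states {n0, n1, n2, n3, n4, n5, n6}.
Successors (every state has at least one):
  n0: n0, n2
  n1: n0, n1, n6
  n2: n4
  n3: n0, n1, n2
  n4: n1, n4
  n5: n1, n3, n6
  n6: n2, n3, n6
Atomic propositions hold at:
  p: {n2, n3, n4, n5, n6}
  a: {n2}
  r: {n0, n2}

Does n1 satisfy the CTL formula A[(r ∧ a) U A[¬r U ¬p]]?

Sat(r ∧ a) = {n2}
Sat(¬r) = {n1, n3, n4, n5, n6}
Sat(¬p) = {n0, n1}
A[¬r U ¬p]: least fixpoint, start Z0 = Sat(¬p) = {n0, n1}, add states in Sat(¬r) with every successor in Z. Already a fixed point.
Sat(A[¬r U ¬p]) = {n0, n1}
A[(r ∧ a) U A[¬r U ¬p]]: least fixpoint, start Z0 = Sat(A[¬r U ¬p]) = {n0, n1}, add states in Sat(r ∧ a) with every successor in Z. Already a fixed point.
Sat(A[(r ∧ a) U A[¬r U ¬p]]) = {n0, n1}
n1 ∈ Sat(A[(r ∧ a) U A[¬r U ¬p]]) = {n0, n1}, so the formula holds at n1.

Yes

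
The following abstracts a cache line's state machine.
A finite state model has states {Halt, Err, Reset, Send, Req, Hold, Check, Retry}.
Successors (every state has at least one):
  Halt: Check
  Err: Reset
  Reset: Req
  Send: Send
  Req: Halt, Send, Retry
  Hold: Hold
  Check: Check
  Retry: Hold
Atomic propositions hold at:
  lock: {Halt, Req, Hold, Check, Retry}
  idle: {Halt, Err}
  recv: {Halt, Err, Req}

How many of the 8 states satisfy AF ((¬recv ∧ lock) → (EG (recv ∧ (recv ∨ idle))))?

Sat(¬recv) = {Reset, Send, Hold, Check, Retry}
Sat(¬recv ∧ lock) = {Hold, Check, Retry}
Sat(recv ∨ idle) = {Halt, Err, Req}
Sat(recv ∧ (recv ∨ idle)) = {Halt, Err, Req}
EG (recv ∧ (recv ∨ idle)): greatest fixpoint, start Z0 = {Halt, Err, Req}, keep only states in Sat with some successor in Z. Z1 = {Req}; Z2 = ∅; fixed.
Sat(EG (recv ∧ (recv ∨ idle))) = ∅
Sat((¬recv ∧ lock) → (EG (recv ∧ (recv ∨ idle)))) = {Halt, Err, Reset, Send, Req}
AF ((¬recv ∧ lock) → (EG (recv ∧ (recv ∨ idle)))): least fixpoint, start Z0 = {Halt, Err, Reset, Send, Req}, add states with every successor in Z. Already a fixed point.
Sat(AF ((¬recv ∧ lock) → (EG (recv ∧ (recv ∨ idle))))) = {Halt, Err, Reset, Send, Req}
|Sat(AF ((¬recv ∧ lock) → (EG (recv ∧ (recv ∨ idle)))))| = |{Halt, Err, Reset, Send, Req}| = 5.

5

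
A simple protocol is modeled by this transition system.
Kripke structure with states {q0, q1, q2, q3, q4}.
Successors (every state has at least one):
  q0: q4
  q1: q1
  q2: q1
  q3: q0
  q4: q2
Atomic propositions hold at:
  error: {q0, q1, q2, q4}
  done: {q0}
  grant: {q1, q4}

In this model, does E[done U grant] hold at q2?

No

E[done U grant]: least fixpoint, start Z0 = Sat(grant) = {q1, q4}, add states in Sat(done) with some successor in Z. Z1 = {q0, q1, q4}; fixed.
Sat(E[done U grant]) = {q0, q1, q4}
q2 ∉ Sat(E[done U grant]) = {q0, q1, q4}, so the formula does not hold at q2.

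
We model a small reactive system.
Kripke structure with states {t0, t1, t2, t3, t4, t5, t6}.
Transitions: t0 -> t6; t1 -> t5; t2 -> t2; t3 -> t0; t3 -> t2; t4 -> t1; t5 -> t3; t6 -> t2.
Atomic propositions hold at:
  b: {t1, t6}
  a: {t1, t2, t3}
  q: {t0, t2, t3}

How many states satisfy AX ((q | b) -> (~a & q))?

Sat(q | b) = {t0, t1, t2, t3, t6}
Sat(~a) = {t0, t4, t5, t6}
Sat(~a & q) = {t0}
Sat((q | b) -> (~a & q)) = {t0, t4, t5}
Sat(AX ((q | b) -> (~a & q))) = {s : every successor in {t0, t4, t5}} = {t1}
|Sat(AX ((q | b) -> (~a & q)))| = |{t1}| = 1.

1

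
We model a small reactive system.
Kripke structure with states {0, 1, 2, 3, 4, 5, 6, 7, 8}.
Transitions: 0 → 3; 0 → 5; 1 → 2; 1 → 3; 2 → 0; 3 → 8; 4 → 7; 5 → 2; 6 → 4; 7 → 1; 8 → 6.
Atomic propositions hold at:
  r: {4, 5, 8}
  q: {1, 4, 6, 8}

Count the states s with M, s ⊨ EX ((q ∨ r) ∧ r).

Sat(q ∨ r) = {1, 4, 5, 6, 8}
Sat((q ∨ r) ∧ r) = {4, 5, 8}
Sat(EX ((q ∨ r) ∧ r)) = {s : some successor in {4, 5, 8}} = {0, 3, 6}
|Sat(EX ((q ∨ r) ∧ r))| = |{0, 3, 6}| = 3.

3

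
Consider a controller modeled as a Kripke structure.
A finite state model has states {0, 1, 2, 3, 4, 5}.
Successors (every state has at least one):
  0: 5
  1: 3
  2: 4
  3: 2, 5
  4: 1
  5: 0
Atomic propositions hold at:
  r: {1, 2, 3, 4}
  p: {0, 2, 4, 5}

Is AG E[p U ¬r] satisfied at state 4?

Sat(¬r) = {0, 5}
E[p U ¬r]: least fixpoint, start Z0 = Sat(¬r) = {0, 5}, add states in Sat(p) with some successor in Z. Already a fixed point.
Sat(E[p U ¬r]) = {0, 5}
AG E[p U ¬r]: greatest fixpoint, start Z0 = {0, 5}, keep only states in Sat with every successor in Z. Already a fixed point.
Sat(AG E[p U ¬r]) = {0, 5}
4 ∉ Sat(AG E[p U ¬r]) = {0, 5}, so the formula does not hold at 4.

No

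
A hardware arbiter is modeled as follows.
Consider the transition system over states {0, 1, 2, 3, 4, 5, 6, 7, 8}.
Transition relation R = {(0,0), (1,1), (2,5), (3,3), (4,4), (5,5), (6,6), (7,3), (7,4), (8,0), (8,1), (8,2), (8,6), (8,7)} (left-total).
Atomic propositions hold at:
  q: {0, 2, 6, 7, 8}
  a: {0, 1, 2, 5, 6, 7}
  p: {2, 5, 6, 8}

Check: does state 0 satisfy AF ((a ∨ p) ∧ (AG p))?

No

Sat(a ∨ p) = {0, 1, 2, 5, 6, 7, 8}
AG p: greatest fixpoint, start Z0 = {2, 5, 6, 8}, keep only states in Sat with every successor in Z. Z1 = {2, 5, 6}; fixed.
Sat(AG p) = {2, 5, 6}
Sat((a ∨ p) ∧ (AG p)) = {2, 5, 6}
AF ((a ∨ p) ∧ (AG p)): least fixpoint, start Z0 = {2, 5, 6}, add states with every successor in Z. Already a fixed point.
Sat(AF ((a ∨ p) ∧ (AG p))) = {2, 5, 6}
0 ∉ Sat(AF ((a ∨ p) ∧ (AG p))) = {2, 5, 6}, so the formula does not hold at 0.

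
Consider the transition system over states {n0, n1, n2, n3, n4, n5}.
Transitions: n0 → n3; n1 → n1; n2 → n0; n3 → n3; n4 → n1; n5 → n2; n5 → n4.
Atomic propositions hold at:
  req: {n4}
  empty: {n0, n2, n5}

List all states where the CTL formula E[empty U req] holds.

{n4, n5}

E[empty U req]: least fixpoint, start Z0 = Sat(req) = {n4}, add states in Sat(empty) with some successor in Z. Z1 = {n4, n5}; fixed.
Sat(E[empty U req]) = {n4, n5}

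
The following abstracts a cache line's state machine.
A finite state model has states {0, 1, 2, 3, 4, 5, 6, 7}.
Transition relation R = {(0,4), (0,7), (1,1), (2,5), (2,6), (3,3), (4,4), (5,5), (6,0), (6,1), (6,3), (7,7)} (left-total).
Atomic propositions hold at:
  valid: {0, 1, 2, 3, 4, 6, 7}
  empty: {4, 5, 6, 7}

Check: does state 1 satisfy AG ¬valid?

Sat(¬valid) = {5}
AG ¬valid: greatest fixpoint, start Z0 = {5}, keep only states in Sat with every successor in Z. Already a fixed point.
Sat(AG ¬valid) = {5}
1 ∉ Sat(AG ¬valid) = {5}, so the formula does not hold at 1.

No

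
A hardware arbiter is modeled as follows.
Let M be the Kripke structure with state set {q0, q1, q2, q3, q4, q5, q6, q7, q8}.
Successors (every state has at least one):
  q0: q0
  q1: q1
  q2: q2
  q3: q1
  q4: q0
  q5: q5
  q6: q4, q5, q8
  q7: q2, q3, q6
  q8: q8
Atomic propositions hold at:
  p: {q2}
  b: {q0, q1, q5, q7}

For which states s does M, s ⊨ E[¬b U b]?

Sat(¬b) = {q2, q3, q4, q6, q8}
E[¬b U b]: least fixpoint, start Z0 = Sat(b) = {q0, q1, q5, q7}, add states in Sat(¬b) with some successor in Z. Z1 = {q0, q1, q3, q4, q5, q6, q7}; fixed.
Sat(E[¬b U b]) = {q0, q1, q3, q4, q5, q6, q7}

{q0, q1, q3, q4, q5, q6, q7}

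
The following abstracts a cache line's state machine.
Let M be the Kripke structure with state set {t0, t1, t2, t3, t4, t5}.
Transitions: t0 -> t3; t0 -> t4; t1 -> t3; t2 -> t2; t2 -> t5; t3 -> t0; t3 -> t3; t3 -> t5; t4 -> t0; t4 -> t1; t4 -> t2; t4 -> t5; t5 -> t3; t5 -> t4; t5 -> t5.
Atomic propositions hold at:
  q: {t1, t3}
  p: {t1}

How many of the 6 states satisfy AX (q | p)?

Sat(q | p) = {t1, t3}
Sat(AX (q | p)) = {s : every successor in {t1, t3}} = {t1}
|Sat(AX (q | p))| = |{t1}| = 1.

1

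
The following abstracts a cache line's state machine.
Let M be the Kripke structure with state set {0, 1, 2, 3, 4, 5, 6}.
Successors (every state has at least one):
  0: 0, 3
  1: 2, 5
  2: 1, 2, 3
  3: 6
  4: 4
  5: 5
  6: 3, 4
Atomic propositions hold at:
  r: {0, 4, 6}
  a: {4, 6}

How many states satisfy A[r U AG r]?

1

AG r: greatest fixpoint, start Z0 = {0, 4, 6}, keep only states in Sat with every successor in Z. Z1 = {4}; fixed.
Sat(AG r) = {4}
A[r U AG r]: least fixpoint, start Z0 = Sat(AG r) = {4}, add states in Sat(r) with every successor in Z. Already a fixed point.
Sat(A[r U AG r]) = {4}
|Sat(A[r U AG r])| = |{4}| = 1.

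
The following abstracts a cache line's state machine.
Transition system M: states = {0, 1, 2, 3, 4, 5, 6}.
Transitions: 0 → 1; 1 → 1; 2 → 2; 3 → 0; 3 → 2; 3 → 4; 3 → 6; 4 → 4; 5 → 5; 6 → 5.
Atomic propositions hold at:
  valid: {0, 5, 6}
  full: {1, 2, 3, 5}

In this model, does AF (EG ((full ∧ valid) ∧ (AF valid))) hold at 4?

Sat(full ∧ valid) = {5}
AF valid: least fixpoint, start Z0 = {0, 5, 6}, add states with every successor in Z. Already a fixed point.
Sat(AF valid) = {0, 5, 6}
Sat((full ∧ valid) ∧ (AF valid)) = {5}
EG ((full ∧ valid) ∧ (AF valid)): greatest fixpoint, start Z0 = {5}, keep only states in Sat with some successor in Z. Already a fixed point.
Sat(EG ((full ∧ valid) ∧ (AF valid))) = {5}
AF (EG ((full ∧ valid) ∧ (AF valid))): least fixpoint, start Z0 = {5}, add states with every successor in Z. Z1 = {5, 6}; fixed.
Sat(AF (EG ((full ∧ valid) ∧ (AF valid)))) = {5, 6}
4 ∉ Sat(AF (EG ((full ∧ valid) ∧ (AF valid)))) = {5, 6}, so the formula does not hold at 4.

No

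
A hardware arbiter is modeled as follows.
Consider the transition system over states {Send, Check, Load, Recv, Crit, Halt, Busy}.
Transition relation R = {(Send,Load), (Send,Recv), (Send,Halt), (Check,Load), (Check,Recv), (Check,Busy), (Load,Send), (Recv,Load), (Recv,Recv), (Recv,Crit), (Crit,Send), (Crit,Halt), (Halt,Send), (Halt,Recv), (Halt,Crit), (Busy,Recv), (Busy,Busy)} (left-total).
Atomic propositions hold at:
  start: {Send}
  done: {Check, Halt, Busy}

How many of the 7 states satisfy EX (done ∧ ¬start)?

Sat(¬start) = {Check, Load, Recv, Crit, Halt, Busy}
Sat(done ∧ ¬start) = {Check, Halt, Busy}
Sat(EX (done ∧ ¬start)) = {s : some successor in {Check, Halt, Busy}} = {Send, Check, Crit, Busy}
|Sat(EX (done ∧ ¬start))| = |{Send, Check, Crit, Busy}| = 4.

4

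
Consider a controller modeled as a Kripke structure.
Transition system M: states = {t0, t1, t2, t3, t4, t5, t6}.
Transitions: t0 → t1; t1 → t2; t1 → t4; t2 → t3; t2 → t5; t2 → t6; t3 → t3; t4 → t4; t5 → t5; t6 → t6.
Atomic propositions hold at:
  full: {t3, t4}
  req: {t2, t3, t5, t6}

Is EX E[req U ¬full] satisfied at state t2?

Sat(¬full) = {t0, t1, t2, t5, t6}
E[req U ¬full]: least fixpoint, start Z0 = Sat(¬full) = {t0, t1, t2, t5, t6}, add states in Sat(req) with some successor in Z. Already a fixed point.
Sat(E[req U ¬full]) = {t0, t1, t2, t5, t6}
Sat(EX E[req U ¬full]) = {s : some successor in {t0, t1, t2, t5, t6}} = {t0, t1, t2, t5, t6}
t2 ∈ Sat(EX E[req U ¬full]) = {t0, t1, t2, t5, t6}, so the formula holds at t2.

Yes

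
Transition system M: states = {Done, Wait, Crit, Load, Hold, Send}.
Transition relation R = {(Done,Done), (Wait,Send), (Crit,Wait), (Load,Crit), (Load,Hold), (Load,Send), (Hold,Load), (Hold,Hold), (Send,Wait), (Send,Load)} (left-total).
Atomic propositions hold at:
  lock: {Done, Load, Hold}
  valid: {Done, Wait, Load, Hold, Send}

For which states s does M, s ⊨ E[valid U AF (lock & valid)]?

Sat(lock & valid) = {Done, Load, Hold}
AF (lock & valid): least fixpoint, start Z0 = {Done, Load, Hold}, add states with every successor in Z. Already a fixed point.
Sat(AF (lock & valid)) = {Done, Load, Hold}
E[valid U AF (lock & valid)]: least fixpoint, start Z0 = Sat(AF (lock & valid)) = {Done, Load, Hold}, add states in Sat(valid) with some successor in Z. Z1 = {Done, Load, Hold, Send}; Z2 = {Done, Wait, Load, Hold, Send}; fixed.
Sat(E[valid U AF (lock & valid)]) = {Done, Wait, Load, Hold, Send}

{Done, Wait, Load, Hold, Send}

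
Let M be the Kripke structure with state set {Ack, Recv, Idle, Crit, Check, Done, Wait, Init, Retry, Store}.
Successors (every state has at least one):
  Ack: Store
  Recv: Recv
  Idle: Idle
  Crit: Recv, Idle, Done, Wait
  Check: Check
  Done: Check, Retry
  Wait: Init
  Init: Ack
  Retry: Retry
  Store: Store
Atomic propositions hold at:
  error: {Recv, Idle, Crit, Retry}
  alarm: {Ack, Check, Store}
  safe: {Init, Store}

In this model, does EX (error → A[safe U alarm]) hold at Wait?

Yes

A[safe U alarm]: least fixpoint, start Z0 = Sat(alarm) = {Ack, Check, Store}, add states in Sat(safe) with every successor in Z. Z1 = {Ack, Check, Init, Store}; fixed.
Sat(A[safe U alarm]) = {Ack, Check, Init, Store}
Sat(error → A[safe U alarm]) = {Ack, Check, Done, Wait, Init, Store}
Sat(EX (error → A[safe U alarm])) = {s : some successor in {Ack, Check, Done, Wait, Init, Store}} = {Ack, Crit, Check, Done, Wait, Init, Store}
Wait ∈ Sat(EX (error → A[safe U alarm])) = {Ack, Crit, Check, Done, Wait, Init, Store}, so the formula holds at Wait.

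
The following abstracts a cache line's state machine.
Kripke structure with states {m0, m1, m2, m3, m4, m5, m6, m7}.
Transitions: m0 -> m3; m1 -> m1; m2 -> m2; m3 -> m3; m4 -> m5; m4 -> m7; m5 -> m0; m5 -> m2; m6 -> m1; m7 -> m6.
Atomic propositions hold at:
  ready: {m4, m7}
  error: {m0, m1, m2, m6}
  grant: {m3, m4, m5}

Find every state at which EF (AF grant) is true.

{m0, m3, m4, m5}

AF grant: least fixpoint, start Z0 = {m3, m4, m5}, add states with every successor in Z. Z1 = {m0, m3, m4, m5}; fixed.
Sat(AF grant) = {m0, m3, m4, m5}
EF (AF grant): least fixpoint, start Z0 = {m0, m3, m4, m5}, add states with some successor in Z. Already a fixed point.
Sat(EF (AF grant)) = {m0, m3, m4, m5}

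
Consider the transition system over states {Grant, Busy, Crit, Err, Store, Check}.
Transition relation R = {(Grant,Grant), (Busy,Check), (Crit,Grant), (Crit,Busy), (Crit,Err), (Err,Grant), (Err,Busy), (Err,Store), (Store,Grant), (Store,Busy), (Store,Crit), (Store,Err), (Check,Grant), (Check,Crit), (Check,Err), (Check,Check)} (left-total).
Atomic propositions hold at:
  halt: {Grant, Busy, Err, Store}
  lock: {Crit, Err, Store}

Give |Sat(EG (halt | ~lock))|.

5

Sat(~lock) = {Grant, Busy, Check}
Sat(halt | ~lock) = {Grant, Busy, Err, Store, Check}
EG (halt | ~lock): greatest fixpoint, start Z0 = {Grant, Busy, Err, Store, Check}, keep only states in Sat with some successor in Z. Already a fixed point.
Sat(EG (halt | ~lock)) = {Grant, Busy, Err, Store, Check}
|Sat(EG (halt | ~lock))| = |{Grant, Busy, Err, Store, Check}| = 5.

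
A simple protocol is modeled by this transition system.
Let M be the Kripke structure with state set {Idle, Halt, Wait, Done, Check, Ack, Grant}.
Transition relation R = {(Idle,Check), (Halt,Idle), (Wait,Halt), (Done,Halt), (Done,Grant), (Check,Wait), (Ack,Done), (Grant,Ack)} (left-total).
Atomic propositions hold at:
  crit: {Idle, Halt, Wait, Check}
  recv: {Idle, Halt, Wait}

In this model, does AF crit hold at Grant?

AF crit: least fixpoint, start Z0 = {Idle, Halt, Wait, Check}, add states with every successor in Z. Already a fixed point.
Sat(AF crit) = {Idle, Halt, Wait, Check}
Grant ∉ Sat(AF crit) = {Idle, Halt, Wait, Check}, so the formula does not hold at Grant.

No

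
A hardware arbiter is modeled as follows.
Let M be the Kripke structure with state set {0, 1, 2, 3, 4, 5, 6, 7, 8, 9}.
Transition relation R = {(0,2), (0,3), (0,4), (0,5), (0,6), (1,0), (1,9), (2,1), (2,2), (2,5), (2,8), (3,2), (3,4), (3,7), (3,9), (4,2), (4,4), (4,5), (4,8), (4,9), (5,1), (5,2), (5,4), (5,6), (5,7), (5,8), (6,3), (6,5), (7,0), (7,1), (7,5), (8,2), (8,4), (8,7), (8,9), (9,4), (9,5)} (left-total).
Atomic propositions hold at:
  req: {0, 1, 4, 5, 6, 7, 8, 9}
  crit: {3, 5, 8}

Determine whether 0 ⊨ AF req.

AF req: least fixpoint, start Z0 = {0, 1, 4, 5, 6, 7, 8, 9}, add states with every successor in Z. Already a fixed point.
Sat(AF req) = {0, 1, 4, 5, 6, 7, 8, 9}
0 ∈ Sat(AF req) = {0, 1, 4, 5, 6, 7, 8, 9}, so the formula holds at 0.

Yes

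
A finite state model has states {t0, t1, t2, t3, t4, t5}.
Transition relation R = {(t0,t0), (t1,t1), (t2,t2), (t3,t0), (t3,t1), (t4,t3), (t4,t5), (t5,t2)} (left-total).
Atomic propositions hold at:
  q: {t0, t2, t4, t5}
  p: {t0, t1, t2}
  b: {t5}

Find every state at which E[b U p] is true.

E[b U p]: least fixpoint, start Z0 = Sat(p) = {t0, t1, t2}, add states in Sat(b) with some successor in Z. Z1 = {t0, t1, t2, t5}; fixed.
Sat(E[b U p]) = {t0, t1, t2, t5}

{t0, t1, t2, t5}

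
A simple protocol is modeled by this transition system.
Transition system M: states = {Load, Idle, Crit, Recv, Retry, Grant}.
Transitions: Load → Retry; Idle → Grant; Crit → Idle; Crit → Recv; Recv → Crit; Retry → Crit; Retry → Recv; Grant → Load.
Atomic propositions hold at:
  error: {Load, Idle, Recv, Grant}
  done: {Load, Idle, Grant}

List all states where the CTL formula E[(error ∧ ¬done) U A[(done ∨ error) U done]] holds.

{Load, Idle, Grant}

Sat(¬done) = {Crit, Recv, Retry}
Sat(error ∧ ¬done) = {Recv}
Sat(done ∨ error) = {Load, Idle, Recv, Grant}
A[(done ∨ error) U done]: least fixpoint, start Z0 = Sat(done) = {Load, Idle, Grant}, add states in Sat(done ∨ error) with every successor in Z. Already a fixed point.
Sat(A[(done ∨ error) U done]) = {Load, Idle, Grant}
E[(error ∧ ¬done) U A[(done ∨ error) U done]]: least fixpoint, start Z0 = Sat(A[(done ∨ error) U done]) = {Load, Idle, Grant}, add states in Sat(error ∧ ¬done) with some successor in Z. Already a fixed point.
Sat(E[(error ∧ ¬done) U A[(done ∨ error) U done]]) = {Load, Idle, Grant}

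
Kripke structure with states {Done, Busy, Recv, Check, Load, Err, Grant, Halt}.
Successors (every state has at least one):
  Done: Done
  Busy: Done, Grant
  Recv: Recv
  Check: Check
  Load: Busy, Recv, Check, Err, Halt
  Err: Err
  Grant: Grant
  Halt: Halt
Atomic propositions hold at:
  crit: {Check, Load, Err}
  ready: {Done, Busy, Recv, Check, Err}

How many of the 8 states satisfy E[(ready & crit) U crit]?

3

Sat(ready & crit) = {Check, Err}
E[(ready & crit) U crit]: least fixpoint, start Z0 = Sat(crit) = {Check, Load, Err}, add states in Sat(ready & crit) with some successor in Z. Already a fixed point.
Sat(E[(ready & crit) U crit]) = {Check, Load, Err}
|Sat(E[(ready & crit) U crit])| = |{Check, Load, Err}| = 3.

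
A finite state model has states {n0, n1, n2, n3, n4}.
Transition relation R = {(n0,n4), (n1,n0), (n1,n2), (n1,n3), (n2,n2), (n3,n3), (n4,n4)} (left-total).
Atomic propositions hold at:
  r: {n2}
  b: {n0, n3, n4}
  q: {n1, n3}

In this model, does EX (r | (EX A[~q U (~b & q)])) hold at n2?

Yes

Sat(~q) = {n0, n2, n4}
Sat(~b) = {n1, n2}
Sat(~b & q) = {n1}
A[~q U (~b & q)]: least fixpoint, start Z0 = Sat((~b & q)) = {n1}, add states in Sat(~q) with every successor in Z. Already a fixed point.
Sat(A[~q U (~b & q)]) = {n1}
Sat(EX A[~q U (~b & q)]) = {s : some successor in {n1}} = ∅
Sat(r | (EX A[~q U (~b & q)])) = {n2}
Sat(EX (r | (EX A[~q U (~b & q)]))) = {s : some successor in {n2}} = {n1, n2}
n2 ∈ Sat(EX (r | (EX A[~q U (~b & q)]))) = {n1, n2}, so the formula holds at n2.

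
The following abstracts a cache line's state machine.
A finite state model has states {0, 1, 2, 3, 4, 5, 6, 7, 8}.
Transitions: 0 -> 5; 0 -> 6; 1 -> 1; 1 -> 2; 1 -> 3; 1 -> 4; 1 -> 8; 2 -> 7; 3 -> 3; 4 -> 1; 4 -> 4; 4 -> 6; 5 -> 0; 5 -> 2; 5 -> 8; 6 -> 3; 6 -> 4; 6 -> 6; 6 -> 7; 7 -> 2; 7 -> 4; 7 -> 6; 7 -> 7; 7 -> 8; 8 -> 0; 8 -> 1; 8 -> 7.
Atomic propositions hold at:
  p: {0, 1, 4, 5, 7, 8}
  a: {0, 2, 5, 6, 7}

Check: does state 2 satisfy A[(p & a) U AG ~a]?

No

Sat(p & a) = {0, 5, 7}
Sat(~a) = {1, 3, 4, 8}
AG ~a: greatest fixpoint, start Z0 = {1, 3, 4, 8}, keep only states in Sat with every successor in Z. Z1 = {3}; fixed.
Sat(AG ~a) = {3}
A[(p & a) U AG ~a]: least fixpoint, start Z0 = Sat(AG ~a) = {3}, add states in Sat(p & a) with every successor in Z. Already a fixed point.
Sat(A[(p & a) U AG ~a]) = {3}
2 ∉ Sat(A[(p & a) U AG ~a]) = {3}, so the formula does not hold at 2.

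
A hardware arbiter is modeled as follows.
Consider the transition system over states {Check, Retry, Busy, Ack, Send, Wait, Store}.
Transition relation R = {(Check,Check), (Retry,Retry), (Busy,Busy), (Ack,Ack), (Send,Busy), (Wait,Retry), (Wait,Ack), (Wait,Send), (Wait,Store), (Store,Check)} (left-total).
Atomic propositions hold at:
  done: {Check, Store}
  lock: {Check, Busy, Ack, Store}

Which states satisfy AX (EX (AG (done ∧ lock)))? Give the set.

{Check, Store}

Sat(done ∧ lock) = {Check, Store}
AG (done ∧ lock): greatest fixpoint, start Z0 = {Check, Store}, keep only states in Sat with every successor in Z. Already a fixed point.
Sat(AG (done ∧ lock)) = {Check, Store}
Sat(EX (AG (done ∧ lock))) = {s : some successor in {Check, Store}} = {Check, Wait, Store}
Sat(AX (EX (AG (done ∧ lock)))) = {s : every successor in {Check, Wait, Store}} = {Check, Store}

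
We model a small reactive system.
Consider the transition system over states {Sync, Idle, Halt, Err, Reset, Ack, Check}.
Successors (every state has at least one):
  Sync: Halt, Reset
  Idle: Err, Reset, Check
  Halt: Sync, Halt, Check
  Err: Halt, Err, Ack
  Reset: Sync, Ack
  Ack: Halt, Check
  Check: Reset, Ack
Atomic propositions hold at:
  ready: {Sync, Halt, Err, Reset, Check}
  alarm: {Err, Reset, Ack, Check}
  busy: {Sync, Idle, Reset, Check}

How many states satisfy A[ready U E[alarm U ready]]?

E[alarm U ready]: least fixpoint, start Z0 = Sat(ready) = {Sync, Halt, Err, Reset, Check}, add states in Sat(alarm) with some successor in Z. Z1 = {Sync, Halt, Err, Reset, Ack, Check}; fixed.
Sat(E[alarm U ready]) = {Sync, Halt, Err, Reset, Ack, Check}
A[ready U E[alarm U ready]]: least fixpoint, start Z0 = Sat(E[alarm U ready]) = {Sync, Halt, Err, Reset, Ack, Check}, add states in Sat(ready) with every successor in Z. Already a fixed point.
Sat(A[ready U E[alarm U ready]]) = {Sync, Halt, Err, Reset, Ack, Check}
|Sat(A[ready U E[alarm U ready]])| = |{Sync, Halt, Err, Reset, Ack, Check}| = 6.

6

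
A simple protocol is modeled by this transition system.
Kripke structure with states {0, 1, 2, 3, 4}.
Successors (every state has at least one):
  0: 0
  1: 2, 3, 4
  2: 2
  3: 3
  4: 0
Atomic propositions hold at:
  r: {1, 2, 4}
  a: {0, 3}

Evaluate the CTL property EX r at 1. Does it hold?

Yes

Sat(EX r) = {s : some successor in {1, 2, 4}} = {1, 2}
1 ∈ Sat(EX r) = {1, 2}, so the formula holds at 1.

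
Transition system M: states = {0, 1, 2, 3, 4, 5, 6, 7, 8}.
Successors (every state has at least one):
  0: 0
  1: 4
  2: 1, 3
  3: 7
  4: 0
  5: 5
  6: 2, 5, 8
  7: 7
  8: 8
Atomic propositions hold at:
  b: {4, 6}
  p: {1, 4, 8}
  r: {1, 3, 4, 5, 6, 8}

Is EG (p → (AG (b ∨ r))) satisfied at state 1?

No

Sat(b ∨ r) = {1, 3, 4, 5, 6, 8}
AG (b ∨ r): greatest fixpoint, start Z0 = {1, 3, 4, 5, 6, 8}, keep only states in Sat with every successor in Z. Z1 = {1, 5, 8}; Z2 = {5, 8}; fixed.
Sat(AG (b ∨ r)) = {5, 8}
Sat(p → (AG (b ∨ r))) = {0, 2, 3, 5, 6, 7, 8}
EG (p → (AG (b ∨ r))): greatest fixpoint, start Z0 = {0, 2, 3, 5, 6, 7, 8}, keep only states in Sat with some successor in Z. Already a fixed point.
Sat(EG (p → (AG (b ∨ r)))) = {0, 2, 3, 5, 6, 7, 8}
1 ∉ Sat(EG (p → (AG (b ∨ r)))) = {0, 2, 3, 5, 6, 7, 8}, so the formula does not hold at 1.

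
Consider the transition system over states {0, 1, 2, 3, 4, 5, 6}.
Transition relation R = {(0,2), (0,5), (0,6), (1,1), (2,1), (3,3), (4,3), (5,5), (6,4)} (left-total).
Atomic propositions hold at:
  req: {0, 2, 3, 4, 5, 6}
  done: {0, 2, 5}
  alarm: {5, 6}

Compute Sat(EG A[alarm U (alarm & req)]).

{5}

Sat(alarm & req) = {5, 6}
A[alarm U (alarm & req)]: least fixpoint, start Z0 = Sat((alarm & req)) = {5, 6}, add states in Sat(alarm) with every successor in Z. Already a fixed point.
Sat(A[alarm U (alarm & req)]) = {5, 6}
EG A[alarm U (alarm & req)]: greatest fixpoint, start Z0 = {5, 6}, keep only states in Sat with some successor in Z. Z1 = {5}; fixed.
Sat(EG A[alarm U (alarm & req)]) = {5}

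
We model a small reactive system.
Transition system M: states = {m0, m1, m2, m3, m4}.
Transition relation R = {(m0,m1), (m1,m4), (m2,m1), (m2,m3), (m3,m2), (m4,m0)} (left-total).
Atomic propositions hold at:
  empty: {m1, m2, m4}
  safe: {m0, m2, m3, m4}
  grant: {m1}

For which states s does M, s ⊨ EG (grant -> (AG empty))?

{m2, m3}

AG empty: greatest fixpoint, start Z0 = {m1, m2, m4}, keep only states in Sat with every successor in Z. Z1 = {m1}; Z2 = ∅; fixed.
Sat(AG empty) = ∅
Sat(grant -> (AG empty)) = {m0, m2, m3, m4}
EG (grant -> (AG empty)): greatest fixpoint, start Z0 = {m0, m2, m3, m4}, keep only states in Sat with some successor in Z. Z1 = {m2, m3, m4}; Z2 = {m2, m3}; fixed.
Sat(EG (grant -> (AG empty))) = {m2, m3}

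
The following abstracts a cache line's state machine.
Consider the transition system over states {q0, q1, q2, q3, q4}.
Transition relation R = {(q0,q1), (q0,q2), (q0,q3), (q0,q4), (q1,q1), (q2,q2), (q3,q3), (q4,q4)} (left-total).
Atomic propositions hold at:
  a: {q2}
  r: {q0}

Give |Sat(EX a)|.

Sat(EX a) = {s : some successor in {q2}} = {q0, q2}
|Sat(EX a)| = |{q0, q2}| = 2.

2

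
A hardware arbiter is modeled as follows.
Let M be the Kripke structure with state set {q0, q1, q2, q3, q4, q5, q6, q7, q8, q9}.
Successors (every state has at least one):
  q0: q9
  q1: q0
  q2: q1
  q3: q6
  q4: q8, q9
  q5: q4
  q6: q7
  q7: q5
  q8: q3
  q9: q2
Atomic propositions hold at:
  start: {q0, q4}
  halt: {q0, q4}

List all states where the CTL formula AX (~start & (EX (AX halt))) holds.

{q6, q9}

Sat(~start) = {q1, q2, q3, q5, q6, q7, q8, q9}
Sat(AX halt) = {s : every successor in {q0, q4}} = {q1, q5}
Sat(EX (AX halt)) = {s : some successor in {q1, q5}} = {q2, q7}
Sat(~start & (EX (AX halt))) = {q2, q7}
Sat(AX (~start & (EX (AX halt)))) = {s : every successor in {q2, q7}} = {q6, q9}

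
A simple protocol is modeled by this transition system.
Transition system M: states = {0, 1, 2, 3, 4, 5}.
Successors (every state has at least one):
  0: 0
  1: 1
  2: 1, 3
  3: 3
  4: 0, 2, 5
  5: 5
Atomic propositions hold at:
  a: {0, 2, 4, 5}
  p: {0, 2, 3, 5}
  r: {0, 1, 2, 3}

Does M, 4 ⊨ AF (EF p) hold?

EF p: least fixpoint, start Z0 = {0, 2, 3, 5}, add states with some successor in Z. Z1 = {0, 2, 3, 4, 5}; fixed.
Sat(EF p) = {0, 2, 3, 4, 5}
AF (EF p): least fixpoint, start Z0 = {0, 2, 3, 4, 5}, add states with every successor in Z. Already a fixed point.
Sat(AF (EF p)) = {0, 2, 3, 4, 5}
4 ∈ Sat(AF (EF p)) = {0, 2, 3, 4, 5}, so the formula holds at 4.

Yes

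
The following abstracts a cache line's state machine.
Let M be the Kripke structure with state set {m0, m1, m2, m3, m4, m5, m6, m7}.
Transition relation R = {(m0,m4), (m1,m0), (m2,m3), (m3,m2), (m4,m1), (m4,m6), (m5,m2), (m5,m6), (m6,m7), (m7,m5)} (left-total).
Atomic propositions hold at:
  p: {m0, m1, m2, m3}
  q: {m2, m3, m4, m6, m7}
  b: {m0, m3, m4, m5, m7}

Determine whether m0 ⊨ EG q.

EG q: greatest fixpoint, start Z0 = {m2, m3, m4, m6, m7}, keep only states in Sat with some successor in Z. Z1 = {m2, m3, m4, m6}; Z2 = {m2, m3, m4}; Z3 = {m2, m3}; fixed.
Sat(EG q) = {m2, m3}
m0 ∉ Sat(EG q) = {m2, m3}, so the formula does not hold at m0.

No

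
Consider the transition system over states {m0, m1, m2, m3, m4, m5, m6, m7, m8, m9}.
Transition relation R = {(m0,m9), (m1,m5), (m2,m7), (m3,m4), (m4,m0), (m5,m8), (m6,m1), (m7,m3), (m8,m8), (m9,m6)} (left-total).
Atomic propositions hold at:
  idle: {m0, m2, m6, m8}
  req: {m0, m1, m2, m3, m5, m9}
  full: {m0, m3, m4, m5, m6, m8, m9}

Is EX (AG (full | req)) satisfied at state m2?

No

Sat(full | req) = {m0, m1, m2, m3, m4, m5, m6, m8, m9}
AG (full | req): greatest fixpoint, start Z0 = {m0, m1, m2, m3, m4, m5, m6, m8, m9}, keep only states in Sat with every successor in Z. Z1 = {m0, m1, m3, m4, m5, m6, m8, m9}; fixed.
Sat(AG (full | req)) = {m0, m1, m3, m4, m5, m6, m8, m9}
Sat(EX (AG (full | req))) = {s : some successor in {m0, m1, m3, m4, m5, m6, m8, m9}} = {m0, m1, m3, m4, m5, m6, m7, m8, m9}
m2 ∉ Sat(EX (AG (full | req))) = {m0, m1, m3, m4, m5, m6, m7, m8, m9}, so the formula does not hold at m2.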